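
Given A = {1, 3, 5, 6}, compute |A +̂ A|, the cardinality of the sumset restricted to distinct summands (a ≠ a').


Restricted sumset: A +̂ A = {a + a' : a ∈ A, a' ∈ A, a ≠ a'}.
Equivalently, take A + A and drop any sum 2a that is achievable ONLY as a + a for a ∈ A (i.e. sums representable only with equal summands).
Enumerate pairs (a, a') with a < a' (symmetric, so each unordered pair gives one sum; this covers all a ≠ a'):
  1 + 3 = 4
  1 + 5 = 6
  1 + 6 = 7
  3 + 5 = 8
  3 + 6 = 9
  5 + 6 = 11
Collected distinct sums: {4, 6, 7, 8, 9, 11}
|A +̂ A| = 6
(Reference bound: |A +̂ A| ≥ 2|A| - 3 for |A| ≥ 2, with |A| = 4 giving ≥ 5.)

|A +̂ A| = 6


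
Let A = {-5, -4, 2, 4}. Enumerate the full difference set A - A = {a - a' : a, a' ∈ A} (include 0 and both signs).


A - A = {a - a' : a, a' ∈ A}.
Compute a - a' for each ordered pair (a, a'):
a = -5: -5--5=0, -5--4=-1, -5-2=-7, -5-4=-9
a = -4: -4--5=1, -4--4=0, -4-2=-6, -4-4=-8
a = 2: 2--5=7, 2--4=6, 2-2=0, 2-4=-2
a = 4: 4--5=9, 4--4=8, 4-2=2, 4-4=0
Collecting distinct values (and noting 0 appears from a-a):
A - A = {-9, -8, -7, -6, -2, -1, 0, 1, 2, 6, 7, 8, 9}
|A - A| = 13

A - A = {-9, -8, -7, -6, -2, -1, 0, 1, 2, 6, 7, 8, 9}


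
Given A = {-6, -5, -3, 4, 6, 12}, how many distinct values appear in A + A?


A + A = {a + a' : a, a' ∈ A}; |A| = 6.
General bounds: 2|A| - 1 ≤ |A + A| ≤ |A|(|A|+1)/2, i.e. 11 ≤ |A + A| ≤ 21.
Lower bound 2|A|-1 is attained iff A is an arithmetic progression.
Enumerate sums a + a' for a ≤ a' (symmetric, so this suffices):
a = -6: -6+-6=-12, -6+-5=-11, -6+-3=-9, -6+4=-2, -6+6=0, -6+12=6
a = -5: -5+-5=-10, -5+-3=-8, -5+4=-1, -5+6=1, -5+12=7
a = -3: -3+-3=-6, -3+4=1, -3+6=3, -3+12=9
a = 4: 4+4=8, 4+6=10, 4+12=16
a = 6: 6+6=12, 6+12=18
a = 12: 12+12=24
Distinct sums: {-12, -11, -10, -9, -8, -6, -2, -1, 0, 1, 3, 6, 7, 8, 9, 10, 12, 16, 18, 24}
|A + A| = 20

|A + A| = 20


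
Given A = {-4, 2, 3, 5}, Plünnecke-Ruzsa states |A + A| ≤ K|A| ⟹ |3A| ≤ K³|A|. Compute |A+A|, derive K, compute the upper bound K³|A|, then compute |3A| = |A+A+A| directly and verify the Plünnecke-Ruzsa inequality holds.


|A| = 4.
Step 1: Compute A + A by enumerating all 16 pairs.
A + A = {-8, -2, -1, 1, 4, 5, 6, 7, 8, 10}, so |A + A| = 10.
Step 2: Doubling constant K = |A + A|/|A| = 10/4 = 10/4 ≈ 2.5000.
Step 3: Plünnecke-Ruzsa gives |3A| ≤ K³·|A| = (2.5000)³ · 4 ≈ 62.5000.
Step 4: Compute 3A = A + A + A directly by enumerating all triples (a,b,c) ∈ A³; |3A| = 18.
Step 5: Check 18 ≤ 62.5000? Yes ✓.

K = 10/4, Plünnecke-Ruzsa bound K³|A| ≈ 62.5000, |3A| = 18, inequality holds.


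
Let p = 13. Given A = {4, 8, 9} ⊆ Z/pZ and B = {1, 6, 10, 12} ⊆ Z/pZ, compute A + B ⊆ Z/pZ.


Work in Z/13Z: reduce every sum a + b modulo 13.
Enumerate all 12 pairs:
a = 4: 4+1=5, 4+6=10, 4+10=1, 4+12=3
a = 8: 8+1=9, 8+6=1, 8+10=5, 8+12=7
a = 9: 9+1=10, 9+6=2, 9+10=6, 9+12=8
Distinct residues collected: {1, 2, 3, 5, 6, 7, 8, 9, 10}
|A + B| = 9 (out of 13 total residues).

A + B = {1, 2, 3, 5, 6, 7, 8, 9, 10}


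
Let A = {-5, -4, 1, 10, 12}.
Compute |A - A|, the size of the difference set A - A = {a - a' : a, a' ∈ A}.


A - A = {a - a' : a, a' ∈ A}; |A| = 5.
Bounds: 2|A|-1 ≤ |A - A| ≤ |A|² - |A| + 1, i.e. 9 ≤ |A - A| ≤ 21.
Note: 0 ∈ A - A always (from a - a). The set is symmetric: if d ∈ A - A then -d ∈ A - A.
Enumerate nonzero differences d = a - a' with a > a' (then include -d):
Positive differences: {1, 2, 5, 6, 9, 11, 14, 15, 16, 17}
Full difference set: {0} ∪ (positive diffs) ∪ (negative diffs).
|A - A| = 1 + 2·10 = 21 (matches direct enumeration: 21).

|A - A| = 21


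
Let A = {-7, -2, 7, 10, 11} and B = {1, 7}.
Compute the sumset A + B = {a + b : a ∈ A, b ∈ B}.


A + B = {a + b : a ∈ A, b ∈ B}.
Enumerate all |A|·|B| = 5·2 = 10 pairs (a, b) and collect distinct sums.
a = -7: -7+1=-6, -7+7=0
a = -2: -2+1=-1, -2+7=5
a = 7: 7+1=8, 7+7=14
a = 10: 10+1=11, 10+7=17
a = 11: 11+1=12, 11+7=18
Collecting distinct sums: A + B = {-6, -1, 0, 5, 8, 11, 12, 14, 17, 18}
|A + B| = 10

A + B = {-6, -1, 0, 5, 8, 11, 12, 14, 17, 18}


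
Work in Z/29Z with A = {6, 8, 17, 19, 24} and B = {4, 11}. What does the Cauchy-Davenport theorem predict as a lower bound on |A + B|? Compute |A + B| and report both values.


Cauchy-Davenport: |A + B| ≥ min(p, |A| + |B| - 1) for A, B nonempty in Z/pZ.
|A| = 5, |B| = 2, p = 29.
CD lower bound = min(29, 5 + 2 - 1) = min(29, 6) = 6.
Compute A + B mod 29 directly:
a = 6: 6+4=10, 6+11=17
a = 8: 8+4=12, 8+11=19
a = 17: 17+4=21, 17+11=28
a = 19: 19+4=23, 19+11=1
a = 24: 24+4=28, 24+11=6
A + B = {1, 6, 10, 12, 17, 19, 21, 23, 28}, so |A + B| = 9.
Verify: 9 ≥ 6? Yes ✓.

CD lower bound = 6, actual |A + B| = 9.


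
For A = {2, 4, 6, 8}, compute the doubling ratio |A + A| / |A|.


|A| = 4.
Compute A + A by enumerating all 16 pairs.
A + A = {4, 6, 8, 10, 12, 14, 16}, so |A + A| = 7.
K = |A + A| / |A| = 7/4 (already in lowest terms) ≈ 1.7500.
Reference: AP of size 4 gives K = 7/4 ≈ 1.7500; a fully generic set of size 4 gives K ≈ 2.5000.

|A| = 4, |A + A| = 7, K = 7/4.


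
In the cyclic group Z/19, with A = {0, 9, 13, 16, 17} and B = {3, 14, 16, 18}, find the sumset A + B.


Work in Z/19Z: reduce every sum a + b modulo 19.
Enumerate all 20 pairs:
a = 0: 0+3=3, 0+14=14, 0+16=16, 0+18=18
a = 9: 9+3=12, 9+14=4, 9+16=6, 9+18=8
a = 13: 13+3=16, 13+14=8, 13+16=10, 13+18=12
a = 16: 16+3=0, 16+14=11, 16+16=13, 16+18=15
a = 17: 17+3=1, 17+14=12, 17+16=14, 17+18=16
Distinct residues collected: {0, 1, 3, 4, 6, 8, 10, 11, 12, 13, 14, 15, 16, 18}
|A + B| = 14 (out of 19 total residues).

A + B = {0, 1, 3, 4, 6, 8, 10, 11, 12, 13, 14, 15, 16, 18}


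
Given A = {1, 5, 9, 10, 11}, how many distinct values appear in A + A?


A + A = {a + a' : a, a' ∈ A}; |A| = 5.
General bounds: 2|A| - 1 ≤ |A + A| ≤ |A|(|A|+1)/2, i.e. 9 ≤ |A + A| ≤ 15.
Lower bound 2|A|-1 is attained iff A is an arithmetic progression.
Enumerate sums a + a' for a ≤ a' (symmetric, so this suffices):
a = 1: 1+1=2, 1+5=6, 1+9=10, 1+10=11, 1+11=12
a = 5: 5+5=10, 5+9=14, 5+10=15, 5+11=16
a = 9: 9+9=18, 9+10=19, 9+11=20
a = 10: 10+10=20, 10+11=21
a = 11: 11+11=22
Distinct sums: {2, 6, 10, 11, 12, 14, 15, 16, 18, 19, 20, 21, 22}
|A + A| = 13

|A + A| = 13


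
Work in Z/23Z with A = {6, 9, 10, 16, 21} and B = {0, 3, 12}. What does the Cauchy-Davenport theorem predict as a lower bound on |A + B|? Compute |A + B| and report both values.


Cauchy-Davenport: |A + B| ≥ min(p, |A| + |B| - 1) for A, B nonempty in Z/pZ.
|A| = 5, |B| = 3, p = 23.
CD lower bound = min(23, 5 + 3 - 1) = min(23, 7) = 7.
Compute A + B mod 23 directly:
a = 6: 6+0=6, 6+3=9, 6+12=18
a = 9: 9+0=9, 9+3=12, 9+12=21
a = 10: 10+0=10, 10+3=13, 10+12=22
a = 16: 16+0=16, 16+3=19, 16+12=5
a = 21: 21+0=21, 21+3=1, 21+12=10
A + B = {1, 5, 6, 9, 10, 12, 13, 16, 18, 19, 21, 22}, so |A + B| = 12.
Verify: 12 ≥ 7? Yes ✓.

CD lower bound = 7, actual |A + B| = 12.


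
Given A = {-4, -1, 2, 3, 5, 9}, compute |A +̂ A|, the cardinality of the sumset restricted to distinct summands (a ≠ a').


Restricted sumset: A +̂ A = {a + a' : a ∈ A, a' ∈ A, a ≠ a'}.
Equivalently, take A + A and drop any sum 2a that is achievable ONLY as a + a for a ∈ A (i.e. sums representable only with equal summands).
Enumerate pairs (a, a') with a < a' (symmetric, so each unordered pair gives one sum; this covers all a ≠ a'):
  -4 + -1 = -5
  -4 + 2 = -2
  -4 + 3 = -1
  -4 + 5 = 1
  -4 + 9 = 5
  -1 + 2 = 1
  -1 + 3 = 2
  -1 + 5 = 4
  -1 + 9 = 8
  2 + 3 = 5
  2 + 5 = 7
  2 + 9 = 11
  3 + 5 = 8
  3 + 9 = 12
  5 + 9 = 14
Collected distinct sums: {-5, -2, -1, 1, 2, 4, 5, 7, 8, 11, 12, 14}
|A +̂ A| = 12
(Reference bound: |A +̂ A| ≥ 2|A| - 3 for |A| ≥ 2, with |A| = 6 giving ≥ 9.)

|A +̂ A| = 12


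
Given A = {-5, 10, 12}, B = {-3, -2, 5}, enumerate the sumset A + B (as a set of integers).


A + B = {a + b : a ∈ A, b ∈ B}.
Enumerate all |A|·|B| = 3·3 = 9 pairs (a, b) and collect distinct sums.
a = -5: -5+-3=-8, -5+-2=-7, -5+5=0
a = 10: 10+-3=7, 10+-2=8, 10+5=15
a = 12: 12+-3=9, 12+-2=10, 12+5=17
Collecting distinct sums: A + B = {-8, -7, 0, 7, 8, 9, 10, 15, 17}
|A + B| = 9

A + B = {-8, -7, 0, 7, 8, 9, 10, 15, 17}


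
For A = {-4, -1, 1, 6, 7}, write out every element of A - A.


A - A = {a - a' : a, a' ∈ A}.
Compute a - a' for each ordered pair (a, a'):
a = -4: -4--4=0, -4--1=-3, -4-1=-5, -4-6=-10, -4-7=-11
a = -1: -1--4=3, -1--1=0, -1-1=-2, -1-6=-7, -1-7=-8
a = 1: 1--4=5, 1--1=2, 1-1=0, 1-6=-5, 1-7=-6
a = 6: 6--4=10, 6--1=7, 6-1=5, 6-6=0, 6-7=-1
a = 7: 7--4=11, 7--1=8, 7-1=6, 7-6=1, 7-7=0
Collecting distinct values (and noting 0 appears from a-a):
A - A = {-11, -10, -8, -7, -6, -5, -3, -2, -1, 0, 1, 2, 3, 5, 6, 7, 8, 10, 11}
|A - A| = 19

A - A = {-11, -10, -8, -7, -6, -5, -3, -2, -1, 0, 1, 2, 3, 5, 6, 7, 8, 10, 11}


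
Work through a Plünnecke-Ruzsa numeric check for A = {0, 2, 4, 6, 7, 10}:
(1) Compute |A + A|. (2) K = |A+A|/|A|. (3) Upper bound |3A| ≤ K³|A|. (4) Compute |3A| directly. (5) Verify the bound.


|A| = 6.
Step 1: Compute A + A by enumerating all 36 pairs.
A + A = {0, 2, 4, 6, 7, 8, 9, 10, 11, 12, 13, 14, 16, 17, 20}, so |A + A| = 15.
Step 2: Doubling constant K = |A + A|/|A| = 15/6 = 15/6 ≈ 2.5000.
Step 3: Plünnecke-Ruzsa gives |3A| ≤ K³·|A| = (2.5000)³ · 6 ≈ 93.7500.
Step 4: Compute 3A = A + A + A directly by enumerating all triples (a,b,c) ∈ A³; |3A| = 25.
Step 5: Check 25 ≤ 93.7500? Yes ✓.

K = 15/6, Plünnecke-Ruzsa bound K³|A| ≈ 93.7500, |3A| = 25, inequality holds.


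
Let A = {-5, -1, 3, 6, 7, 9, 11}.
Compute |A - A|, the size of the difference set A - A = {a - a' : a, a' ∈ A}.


A - A = {a - a' : a, a' ∈ A}; |A| = 7.
Bounds: 2|A|-1 ≤ |A - A| ≤ |A|² - |A| + 1, i.e. 13 ≤ |A - A| ≤ 43.
Note: 0 ∈ A - A always (from a - a). The set is symmetric: if d ∈ A - A then -d ∈ A - A.
Enumerate nonzero differences d = a - a' with a > a' (then include -d):
Positive differences: {1, 2, 3, 4, 5, 6, 7, 8, 10, 11, 12, 14, 16}
Full difference set: {0} ∪ (positive diffs) ∪ (negative diffs).
|A - A| = 1 + 2·13 = 27 (matches direct enumeration: 27).

|A - A| = 27


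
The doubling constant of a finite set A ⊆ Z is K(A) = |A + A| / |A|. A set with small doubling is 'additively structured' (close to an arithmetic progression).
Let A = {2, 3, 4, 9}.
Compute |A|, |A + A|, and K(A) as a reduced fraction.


|A| = 4.
Compute A + A by enumerating all 16 pairs.
A + A = {4, 5, 6, 7, 8, 11, 12, 13, 18}, so |A + A| = 9.
K = |A + A| / |A| = 9/4 (already in lowest terms) ≈ 2.2500.
Reference: AP of size 4 gives K = 7/4 ≈ 1.7500; a fully generic set of size 4 gives K ≈ 2.5000.

|A| = 4, |A + A| = 9, K = 9/4.


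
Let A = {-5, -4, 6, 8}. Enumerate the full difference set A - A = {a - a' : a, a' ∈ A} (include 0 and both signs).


A - A = {a - a' : a, a' ∈ A}.
Compute a - a' for each ordered pair (a, a'):
a = -5: -5--5=0, -5--4=-1, -5-6=-11, -5-8=-13
a = -4: -4--5=1, -4--4=0, -4-6=-10, -4-8=-12
a = 6: 6--5=11, 6--4=10, 6-6=0, 6-8=-2
a = 8: 8--5=13, 8--4=12, 8-6=2, 8-8=0
Collecting distinct values (and noting 0 appears from a-a):
A - A = {-13, -12, -11, -10, -2, -1, 0, 1, 2, 10, 11, 12, 13}
|A - A| = 13

A - A = {-13, -12, -11, -10, -2, -1, 0, 1, 2, 10, 11, 12, 13}


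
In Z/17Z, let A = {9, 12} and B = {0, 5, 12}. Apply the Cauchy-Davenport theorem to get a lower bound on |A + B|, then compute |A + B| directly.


Cauchy-Davenport: |A + B| ≥ min(p, |A| + |B| - 1) for A, B nonempty in Z/pZ.
|A| = 2, |B| = 3, p = 17.
CD lower bound = min(17, 2 + 3 - 1) = min(17, 4) = 4.
Compute A + B mod 17 directly:
a = 9: 9+0=9, 9+5=14, 9+12=4
a = 12: 12+0=12, 12+5=0, 12+12=7
A + B = {0, 4, 7, 9, 12, 14}, so |A + B| = 6.
Verify: 6 ≥ 4? Yes ✓.

CD lower bound = 4, actual |A + B| = 6.


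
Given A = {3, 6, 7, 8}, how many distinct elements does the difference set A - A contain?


A - A = {a - a' : a, a' ∈ A}; |A| = 4.
Bounds: 2|A|-1 ≤ |A - A| ≤ |A|² - |A| + 1, i.e. 7 ≤ |A - A| ≤ 13.
Note: 0 ∈ A - A always (from a - a). The set is symmetric: if d ∈ A - A then -d ∈ A - A.
Enumerate nonzero differences d = a - a' with a > a' (then include -d):
Positive differences: {1, 2, 3, 4, 5}
Full difference set: {0} ∪ (positive diffs) ∪ (negative diffs).
|A - A| = 1 + 2·5 = 11 (matches direct enumeration: 11).

|A - A| = 11


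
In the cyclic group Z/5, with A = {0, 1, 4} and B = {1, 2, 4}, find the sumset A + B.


Work in Z/5Z: reduce every sum a + b modulo 5.
Enumerate all 9 pairs:
a = 0: 0+1=1, 0+2=2, 0+4=4
a = 1: 1+1=2, 1+2=3, 1+4=0
a = 4: 4+1=0, 4+2=1, 4+4=3
Distinct residues collected: {0, 1, 2, 3, 4}
|A + B| = 5 (out of 5 total residues).

A + B = {0, 1, 2, 3, 4}


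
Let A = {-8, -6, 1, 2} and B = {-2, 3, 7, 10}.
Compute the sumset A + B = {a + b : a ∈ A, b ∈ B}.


A + B = {a + b : a ∈ A, b ∈ B}.
Enumerate all |A|·|B| = 4·4 = 16 pairs (a, b) and collect distinct sums.
a = -8: -8+-2=-10, -8+3=-5, -8+7=-1, -8+10=2
a = -6: -6+-2=-8, -6+3=-3, -6+7=1, -6+10=4
a = 1: 1+-2=-1, 1+3=4, 1+7=8, 1+10=11
a = 2: 2+-2=0, 2+3=5, 2+7=9, 2+10=12
Collecting distinct sums: A + B = {-10, -8, -5, -3, -1, 0, 1, 2, 4, 5, 8, 9, 11, 12}
|A + B| = 14

A + B = {-10, -8, -5, -3, -1, 0, 1, 2, 4, 5, 8, 9, 11, 12}


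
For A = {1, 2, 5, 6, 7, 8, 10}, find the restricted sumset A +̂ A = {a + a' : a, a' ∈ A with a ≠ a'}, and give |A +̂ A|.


Restricted sumset: A +̂ A = {a + a' : a ∈ A, a' ∈ A, a ≠ a'}.
Equivalently, take A + A and drop any sum 2a that is achievable ONLY as a + a for a ∈ A (i.e. sums representable only with equal summands).
Enumerate pairs (a, a') with a < a' (symmetric, so each unordered pair gives one sum; this covers all a ≠ a'):
  1 + 2 = 3
  1 + 5 = 6
  1 + 6 = 7
  1 + 7 = 8
  1 + 8 = 9
  1 + 10 = 11
  2 + 5 = 7
  2 + 6 = 8
  2 + 7 = 9
  2 + 8 = 10
  2 + 10 = 12
  5 + 6 = 11
  5 + 7 = 12
  5 + 8 = 13
  5 + 10 = 15
  6 + 7 = 13
  6 + 8 = 14
  6 + 10 = 16
  7 + 8 = 15
  7 + 10 = 17
  8 + 10 = 18
Collected distinct sums: {3, 6, 7, 8, 9, 10, 11, 12, 13, 14, 15, 16, 17, 18}
|A +̂ A| = 14
(Reference bound: |A +̂ A| ≥ 2|A| - 3 for |A| ≥ 2, with |A| = 7 giving ≥ 11.)

|A +̂ A| = 14


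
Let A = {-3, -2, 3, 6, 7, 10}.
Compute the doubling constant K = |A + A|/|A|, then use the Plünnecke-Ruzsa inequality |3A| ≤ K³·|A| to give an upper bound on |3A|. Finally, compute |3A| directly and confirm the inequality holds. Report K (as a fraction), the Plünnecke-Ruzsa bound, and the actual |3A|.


|A| = 6.
Step 1: Compute A + A by enumerating all 36 pairs.
A + A = {-6, -5, -4, 0, 1, 3, 4, 5, 6, 7, 8, 9, 10, 12, 13, 14, 16, 17, 20}, so |A + A| = 19.
Step 2: Doubling constant K = |A + A|/|A| = 19/6 = 19/6 ≈ 3.1667.
Step 3: Plünnecke-Ruzsa gives |3A| ≤ K³·|A| = (3.1667)³ · 6 ≈ 190.5278.
Step 4: Compute 3A = A + A + A directly by enumerating all triples (a,b,c) ∈ A³; |3A| = 35.
Step 5: Check 35 ≤ 190.5278? Yes ✓.

K = 19/6, Plünnecke-Ruzsa bound K³|A| ≈ 190.5278, |3A| = 35, inequality holds.


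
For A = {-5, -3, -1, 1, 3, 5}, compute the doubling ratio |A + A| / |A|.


|A| = 6.
Compute A + A by enumerating all 36 pairs.
A + A = {-10, -8, -6, -4, -2, 0, 2, 4, 6, 8, 10}, so |A + A| = 11.
K = |A + A| / |A| = 11/6 (already in lowest terms) ≈ 1.8333.
Reference: AP of size 6 gives K = 11/6 ≈ 1.8333; a fully generic set of size 6 gives K ≈ 3.5000.

|A| = 6, |A + A| = 11, K = 11/6.


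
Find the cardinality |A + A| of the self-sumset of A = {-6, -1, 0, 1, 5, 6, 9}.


A + A = {a + a' : a, a' ∈ A}; |A| = 7.
General bounds: 2|A| - 1 ≤ |A + A| ≤ |A|(|A|+1)/2, i.e. 13 ≤ |A + A| ≤ 28.
Lower bound 2|A|-1 is attained iff A is an arithmetic progression.
Enumerate sums a + a' for a ≤ a' (symmetric, so this suffices):
a = -6: -6+-6=-12, -6+-1=-7, -6+0=-6, -6+1=-5, -6+5=-1, -6+6=0, -6+9=3
a = -1: -1+-1=-2, -1+0=-1, -1+1=0, -1+5=4, -1+6=5, -1+9=8
a = 0: 0+0=0, 0+1=1, 0+5=5, 0+6=6, 0+9=9
a = 1: 1+1=2, 1+5=6, 1+6=7, 1+9=10
a = 5: 5+5=10, 5+6=11, 5+9=14
a = 6: 6+6=12, 6+9=15
a = 9: 9+9=18
Distinct sums: {-12, -7, -6, -5, -2, -1, 0, 1, 2, 3, 4, 5, 6, 7, 8, 9, 10, 11, 12, 14, 15, 18}
|A + A| = 22

|A + A| = 22


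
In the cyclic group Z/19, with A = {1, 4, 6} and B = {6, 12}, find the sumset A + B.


Work in Z/19Z: reduce every sum a + b modulo 19.
Enumerate all 6 pairs:
a = 1: 1+6=7, 1+12=13
a = 4: 4+6=10, 4+12=16
a = 6: 6+6=12, 6+12=18
Distinct residues collected: {7, 10, 12, 13, 16, 18}
|A + B| = 6 (out of 19 total residues).

A + B = {7, 10, 12, 13, 16, 18}


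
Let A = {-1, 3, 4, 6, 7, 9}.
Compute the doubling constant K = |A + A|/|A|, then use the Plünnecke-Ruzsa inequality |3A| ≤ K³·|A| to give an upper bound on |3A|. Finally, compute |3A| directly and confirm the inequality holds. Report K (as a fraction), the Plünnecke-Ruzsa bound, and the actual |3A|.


|A| = 6.
Step 1: Compute A + A by enumerating all 36 pairs.
A + A = {-2, 2, 3, 5, 6, 7, 8, 9, 10, 11, 12, 13, 14, 15, 16, 18}, so |A + A| = 16.
Step 2: Doubling constant K = |A + A|/|A| = 16/6 = 16/6 ≈ 2.6667.
Step 3: Plünnecke-Ruzsa gives |3A| ≤ K³·|A| = (2.6667)³ · 6 ≈ 113.7778.
Step 4: Compute 3A = A + A + A directly by enumerating all triples (a,b,c) ∈ A³; |3A| = 26.
Step 5: Check 26 ≤ 113.7778? Yes ✓.

K = 16/6, Plünnecke-Ruzsa bound K³|A| ≈ 113.7778, |3A| = 26, inequality holds.


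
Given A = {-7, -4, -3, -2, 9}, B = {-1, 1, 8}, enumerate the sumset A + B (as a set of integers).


A + B = {a + b : a ∈ A, b ∈ B}.
Enumerate all |A|·|B| = 5·3 = 15 pairs (a, b) and collect distinct sums.
a = -7: -7+-1=-8, -7+1=-6, -7+8=1
a = -4: -4+-1=-5, -4+1=-3, -4+8=4
a = -3: -3+-1=-4, -3+1=-2, -3+8=5
a = -2: -2+-1=-3, -2+1=-1, -2+8=6
a = 9: 9+-1=8, 9+1=10, 9+8=17
Collecting distinct sums: A + B = {-8, -6, -5, -4, -3, -2, -1, 1, 4, 5, 6, 8, 10, 17}
|A + B| = 14

A + B = {-8, -6, -5, -4, -3, -2, -1, 1, 4, 5, 6, 8, 10, 17}


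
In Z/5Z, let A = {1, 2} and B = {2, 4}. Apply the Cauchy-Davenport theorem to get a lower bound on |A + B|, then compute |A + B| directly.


Cauchy-Davenport: |A + B| ≥ min(p, |A| + |B| - 1) for A, B nonempty in Z/pZ.
|A| = 2, |B| = 2, p = 5.
CD lower bound = min(5, 2 + 2 - 1) = min(5, 3) = 3.
Compute A + B mod 5 directly:
a = 1: 1+2=3, 1+4=0
a = 2: 2+2=4, 2+4=1
A + B = {0, 1, 3, 4}, so |A + B| = 4.
Verify: 4 ≥ 3? Yes ✓.

CD lower bound = 3, actual |A + B| = 4.


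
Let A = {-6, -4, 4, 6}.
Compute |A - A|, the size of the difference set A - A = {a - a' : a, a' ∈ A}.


A - A = {a - a' : a, a' ∈ A}; |A| = 4.
Bounds: 2|A|-1 ≤ |A - A| ≤ |A|² - |A| + 1, i.e. 7 ≤ |A - A| ≤ 13.
Note: 0 ∈ A - A always (from a - a). The set is symmetric: if d ∈ A - A then -d ∈ A - A.
Enumerate nonzero differences d = a - a' with a > a' (then include -d):
Positive differences: {2, 8, 10, 12}
Full difference set: {0} ∪ (positive diffs) ∪ (negative diffs).
|A - A| = 1 + 2·4 = 9 (matches direct enumeration: 9).

|A - A| = 9


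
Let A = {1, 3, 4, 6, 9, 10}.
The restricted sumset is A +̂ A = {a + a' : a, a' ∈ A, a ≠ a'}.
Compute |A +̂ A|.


Restricted sumset: A +̂ A = {a + a' : a ∈ A, a' ∈ A, a ≠ a'}.
Equivalently, take A + A and drop any sum 2a that is achievable ONLY as a + a for a ∈ A (i.e. sums representable only with equal summands).
Enumerate pairs (a, a') with a < a' (symmetric, so each unordered pair gives one sum; this covers all a ≠ a'):
  1 + 3 = 4
  1 + 4 = 5
  1 + 6 = 7
  1 + 9 = 10
  1 + 10 = 11
  3 + 4 = 7
  3 + 6 = 9
  3 + 9 = 12
  3 + 10 = 13
  4 + 6 = 10
  4 + 9 = 13
  4 + 10 = 14
  6 + 9 = 15
  6 + 10 = 16
  9 + 10 = 19
Collected distinct sums: {4, 5, 7, 9, 10, 11, 12, 13, 14, 15, 16, 19}
|A +̂ A| = 12
(Reference bound: |A +̂ A| ≥ 2|A| - 3 for |A| ≥ 2, with |A| = 6 giving ≥ 9.)

|A +̂ A| = 12


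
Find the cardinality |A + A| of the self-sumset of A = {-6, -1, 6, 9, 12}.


A + A = {a + a' : a, a' ∈ A}; |A| = 5.
General bounds: 2|A| - 1 ≤ |A + A| ≤ |A|(|A|+1)/2, i.e. 9 ≤ |A + A| ≤ 15.
Lower bound 2|A|-1 is attained iff A is an arithmetic progression.
Enumerate sums a + a' for a ≤ a' (symmetric, so this suffices):
a = -6: -6+-6=-12, -6+-1=-7, -6+6=0, -6+9=3, -6+12=6
a = -1: -1+-1=-2, -1+6=5, -1+9=8, -1+12=11
a = 6: 6+6=12, 6+9=15, 6+12=18
a = 9: 9+9=18, 9+12=21
a = 12: 12+12=24
Distinct sums: {-12, -7, -2, 0, 3, 5, 6, 8, 11, 12, 15, 18, 21, 24}
|A + A| = 14

|A + A| = 14


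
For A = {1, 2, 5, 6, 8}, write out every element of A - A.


A - A = {a - a' : a, a' ∈ A}.
Compute a - a' for each ordered pair (a, a'):
a = 1: 1-1=0, 1-2=-1, 1-5=-4, 1-6=-5, 1-8=-7
a = 2: 2-1=1, 2-2=0, 2-5=-3, 2-6=-4, 2-8=-6
a = 5: 5-1=4, 5-2=3, 5-5=0, 5-6=-1, 5-8=-3
a = 6: 6-1=5, 6-2=4, 6-5=1, 6-6=0, 6-8=-2
a = 8: 8-1=7, 8-2=6, 8-5=3, 8-6=2, 8-8=0
Collecting distinct values (and noting 0 appears from a-a):
A - A = {-7, -6, -5, -4, -3, -2, -1, 0, 1, 2, 3, 4, 5, 6, 7}
|A - A| = 15

A - A = {-7, -6, -5, -4, -3, -2, -1, 0, 1, 2, 3, 4, 5, 6, 7}


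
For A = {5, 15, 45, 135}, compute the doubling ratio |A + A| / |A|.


|A| = 4.
Compute A + A by enumerating all 16 pairs.
A + A = {10, 20, 30, 50, 60, 90, 140, 150, 180, 270}, so |A + A| = 10.
K = |A + A| / |A| = 10/4 = 5/2 ≈ 2.5000.
Reference: AP of size 4 gives K = 7/4 ≈ 1.7500; a fully generic set of size 4 gives K ≈ 2.5000.

|A| = 4, |A + A| = 10, K = 10/4 = 5/2.


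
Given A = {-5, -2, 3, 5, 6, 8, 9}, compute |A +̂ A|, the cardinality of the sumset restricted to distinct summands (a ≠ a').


Restricted sumset: A +̂ A = {a + a' : a ∈ A, a' ∈ A, a ≠ a'}.
Equivalently, take A + A and drop any sum 2a that is achievable ONLY as a + a for a ∈ A (i.e. sums representable only with equal summands).
Enumerate pairs (a, a') with a < a' (symmetric, so each unordered pair gives one sum; this covers all a ≠ a'):
  -5 + -2 = -7
  -5 + 3 = -2
  -5 + 5 = 0
  -5 + 6 = 1
  -5 + 8 = 3
  -5 + 9 = 4
  -2 + 3 = 1
  -2 + 5 = 3
  -2 + 6 = 4
  -2 + 8 = 6
  -2 + 9 = 7
  3 + 5 = 8
  3 + 6 = 9
  3 + 8 = 11
  3 + 9 = 12
  5 + 6 = 11
  5 + 8 = 13
  5 + 9 = 14
  6 + 8 = 14
  6 + 9 = 15
  8 + 9 = 17
Collected distinct sums: {-7, -2, 0, 1, 3, 4, 6, 7, 8, 9, 11, 12, 13, 14, 15, 17}
|A +̂ A| = 16
(Reference bound: |A +̂ A| ≥ 2|A| - 3 for |A| ≥ 2, with |A| = 7 giving ≥ 11.)

|A +̂ A| = 16


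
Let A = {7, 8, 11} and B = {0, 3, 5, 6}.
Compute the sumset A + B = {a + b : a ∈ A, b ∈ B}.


A + B = {a + b : a ∈ A, b ∈ B}.
Enumerate all |A|·|B| = 3·4 = 12 pairs (a, b) and collect distinct sums.
a = 7: 7+0=7, 7+3=10, 7+5=12, 7+6=13
a = 8: 8+0=8, 8+3=11, 8+5=13, 8+6=14
a = 11: 11+0=11, 11+3=14, 11+5=16, 11+6=17
Collecting distinct sums: A + B = {7, 8, 10, 11, 12, 13, 14, 16, 17}
|A + B| = 9

A + B = {7, 8, 10, 11, 12, 13, 14, 16, 17}


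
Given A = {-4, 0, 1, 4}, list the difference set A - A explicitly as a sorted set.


A - A = {a - a' : a, a' ∈ A}.
Compute a - a' for each ordered pair (a, a'):
a = -4: -4--4=0, -4-0=-4, -4-1=-5, -4-4=-8
a = 0: 0--4=4, 0-0=0, 0-1=-1, 0-4=-4
a = 1: 1--4=5, 1-0=1, 1-1=0, 1-4=-3
a = 4: 4--4=8, 4-0=4, 4-1=3, 4-4=0
Collecting distinct values (and noting 0 appears from a-a):
A - A = {-8, -5, -4, -3, -1, 0, 1, 3, 4, 5, 8}
|A - A| = 11

A - A = {-8, -5, -4, -3, -1, 0, 1, 3, 4, 5, 8}


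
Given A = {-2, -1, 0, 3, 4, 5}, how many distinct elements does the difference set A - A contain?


A - A = {a - a' : a, a' ∈ A}; |A| = 6.
Bounds: 2|A|-1 ≤ |A - A| ≤ |A|² - |A| + 1, i.e. 11 ≤ |A - A| ≤ 31.
Note: 0 ∈ A - A always (from a - a). The set is symmetric: if d ∈ A - A then -d ∈ A - A.
Enumerate nonzero differences d = a - a' with a > a' (then include -d):
Positive differences: {1, 2, 3, 4, 5, 6, 7}
Full difference set: {0} ∪ (positive diffs) ∪ (negative diffs).
|A - A| = 1 + 2·7 = 15 (matches direct enumeration: 15).

|A - A| = 15


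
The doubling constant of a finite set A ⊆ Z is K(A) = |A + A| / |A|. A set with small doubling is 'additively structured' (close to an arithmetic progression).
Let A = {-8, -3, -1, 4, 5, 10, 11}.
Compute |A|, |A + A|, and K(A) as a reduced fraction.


|A| = 7.
Compute A + A by enumerating all 49 pairs.
A + A = {-16, -11, -9, -6, -4, -3, -2, 1, 2, 3, 4, 7, 8, 9, 10, 14, 15, 16, 20, 21, 22}, so |A + A| = 21.
K = |A + A| / |A| = 21/7 = 3/1 ≈ 3.0000.
Reference: AP of size 7 gives K = 13/7 ≈ 1.8571; a fully generic set of size 7 gives K ≈ 4.0000.

|A| = 7, |A + A| = 21, K = 21/7 = 3/1.


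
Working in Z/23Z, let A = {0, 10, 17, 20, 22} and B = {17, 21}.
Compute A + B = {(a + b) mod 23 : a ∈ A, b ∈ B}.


Work in Z/23Z: reduce every sum a + b modulo 23.
Enumerate all 10 pairs:
a = 0: 0+17=17, 0+21=21
a = 10: 10+17=4, 10+21=8
a = 17: 17+17=11, 17+21=15
a = 20: 20+17=14, 20+21=18
a = 22: 22+17=16, 22+21=20
Distinct residues collected: {4, 8, 11, 14, 15, 16, 17, 18, 20, 21}
|A + B| = 10 (out of 23 total residues).

A + B = {4, 8, 11, 14, 15, 16, 17, 18, 20, 21}


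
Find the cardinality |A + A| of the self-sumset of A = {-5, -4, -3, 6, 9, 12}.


A + A = {a + a' : a, a' ∈ A}; |A| = 6.
General bounds: 2|A| - 1 ≤ |A + A| ≤ |A|(|A|+1)/2, i.e. 11 ≤ |A + A| ≤ 21.
Lower bound 2|A|-1 is attained iff A is an arithmetic progression.
Enumerate sums a + a' for a ≤ a' (symmetric, so this suffices):
a = -5: -5+-5=-10, -5+-4=-9, -5+-3=-8, -5+6=1, -5+9=4, -5+12=7
a = -4: -4+-4=-8, -4+-3=-7, -4+6=2, -4+9=5, -4+12=8
a = -3: -3+-3=-6, -3+6=3, -3+9=6, -3+12=9
a = 6: 6+6=12, 6+9=15, 6+12=18
a = 9: 9+9=18, 9+12=21
a = 12: 12+12=24
Distinct sums: {-10, -9, -8, -7, -6, 1, 2, 3, 4, 5, 6, 7, 8, 9, 12, 15, 18, 21, 24}
|A + A| = 19

|A + A| = 19


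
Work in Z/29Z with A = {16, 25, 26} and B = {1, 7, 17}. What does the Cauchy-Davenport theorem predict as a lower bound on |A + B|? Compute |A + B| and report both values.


Cauchy-Davenport: |A + B| ≥ min(p, |A| + |B| - 1) for A, B nonempty in Z/pZ.
|A| = 3, |B| = 3, p = 29.
CD lower bound = min(29, 3 + 3 - 1) = min(29, 5) = 5.
Compute A + B mod 29 directly:
a = 16: 16+1=17, 16+7=23, 16+17=4
a = 25: 25+1=26, 25+7=3, 25+17=13
a = 26: 26+1=27, 26+7=4, 26+17=14
A + B = {3, 4, 13, 14, 17, 23, 26, 27}, so |A + B| = 8.
Verify: 8 ≥ 5? Yes ✓.

CD lower bound = 5, actual |A + B| = 8.


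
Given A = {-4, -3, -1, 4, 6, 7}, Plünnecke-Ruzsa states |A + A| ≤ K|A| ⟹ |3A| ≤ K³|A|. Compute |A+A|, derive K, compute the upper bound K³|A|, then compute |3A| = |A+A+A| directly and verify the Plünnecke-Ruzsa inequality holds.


|A| = 6.
Step 1: Compute A + A by enumerating all 36 pairs.
A + A = {-8, -7, -6, -5, -4, -2, 0, 1, 2, 3, 4, 5, 6, 8, 10, 11, 12, 13, 14}, so |A + A| = 19.
Step 2: Doubling constant K = |A + A|/|A| = 19/6 = 19/6 ≈ 3.1667.
Step 3: Plünnecke-Ruzsa gives |3A| ≤ K³·|A| = (3.1667)³ · 6 ≈ 190.5278.
Step 4: Compute 3A = A + A + A directly by enumerating all triples (a,b,c) ∈ A³; |3A| = 34.
Step 5: Check 34 ≤ 190.5278? Yes ✓.

K = 19/6, Plünnecke-Ruzsa bound K³|A| ≈ 190.5278, |3A| = 34, inequality holds.


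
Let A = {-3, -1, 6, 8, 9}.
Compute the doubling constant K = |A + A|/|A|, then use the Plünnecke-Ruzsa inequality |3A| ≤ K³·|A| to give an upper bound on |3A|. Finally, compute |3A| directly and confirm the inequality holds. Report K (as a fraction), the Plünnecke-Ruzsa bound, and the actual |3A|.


|A| = 5.
Step 1: Compute A + A by enumerating all 25 pairs.
A + A = {-6, -4, -2, 3, 5, 6, 7, 8, 12, 14, 15, 16, 17, 18}, so |A + A| = 14.
Step 2: Doubling constant K = |A + A|/|A| = 14/5 = 14/5 ≈ 2.8000.
Step 3: Plünnecke-Ruzsa gives |3A| ≤ K³·|A| = (2.8000)³ · 5 ≈ 109.7600.
Step 4: Compute 3A = A + A + A directly by enumerating all triples (a,b,c) ∈ A³; |3A| = 28.
Step 5: Check 28 ≤ 109.7600? Yes ✓.

K = 14/5, Plünnecke-Ruzsa bound K³|A| ≈ 109.7600, |3A| = 28, inequality holds.


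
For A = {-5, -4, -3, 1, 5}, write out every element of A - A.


A - A = {a - a' : a, a' ∈ A}.
Compute a - a' for each ordered pair (a, a'):
a = -5: -5--5=0, -5--4=-1, -5--3=-2, -5-1=-6, -5-5=-10
a = -4: -4--5=1, -4--4=0, -4--3=-1, -4-1=-5, -4-5=-9
a = -3: -3--5=2, -3--4=1, -3--3=0, -3-1=-4, -3-5=-8
a = 1: 1--5=6, 1--4=5, 1--3=4, 1-1=0, 1-5=-4
a = 5: 5--5=10, 5--4=9, 5--3=8, 5-1=4, 5-5=0
Collecting distinct values (and noting 0 appears from a-a):
A - A = {-10, -9, -8, -6, -5, -4, -2, -1, 0, 1, 2, 4, 5, 6, 8, 9, 10}
|A - A| = 17

A - A = {-10, -9, -8, -6, -5, -4, -2, -1, 0, 1, 2, 4, 5, 6, 8, 9, 10}


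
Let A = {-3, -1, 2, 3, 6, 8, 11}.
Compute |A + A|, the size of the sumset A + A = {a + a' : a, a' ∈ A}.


A + A = {a + a' : a, a' ∈ A}; |A| = 7.
General bounds: 2|A| - 1 ≤ |A + A| ≤ |A|(|A|+1)/2, i.e. 13 ≤ |A + A| ≤ 28.
Lower bound 2|A|-1 is attained iff A is an arithmetic progression.
Enumerate sums a + a' for a ≤ a' (symmetric, so this suffices):
a = -3: -3+-3=-6, -3+-1=-4, -3+2=-1, -3+3=0, -3+6=3, -3+8=5, -3+11=8
a = -1: -1+-1=-2, -1+2=1, -1+3=2, -1+6=5, -1+8=7, -1+11=10
a = 2: 2+2=4, 2+3=5, 2+6=8, 2+8=10, 2+11=13
a = 3: 3+3=6, 3+6=9, 3+8=11, 3+11=14
a = 6: 6+6=12, 6+8=14, 6+11=17
a = 8: 8+8=16, 8+11=19
a = 11: 11+11=22
Distinct sums: {-6, -4, -2, -1, 0, 1, 2, 3, 4, 5, 6, 7, 8, 9, 10, 11, 12, 13, 14, 16, 17, 19, 22}
|A + A| = 23

|A + A| = 23


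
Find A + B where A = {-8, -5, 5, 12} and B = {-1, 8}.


A + B = {a + b : a ∈ A, b ∈ B}.
Enumerate all |A|·|B| = 4·2 = 8 pairs (a, b) and collect distinct sums.
a = -8: -8+-1=-9, -8+8=0
a = -5: -5+-1=-6, -5+8=3
a = 5: 5+-1=4, 5+8=13
a = 12: 12+-1=11, 12+8=20
Collecting distinct sums: A + B = {-9, -6, 0, 3, 4, 11, 13, 20}
|A + B| = 8

A + B = {-9, -6, 0, 3, 4, 11, 13, 20}


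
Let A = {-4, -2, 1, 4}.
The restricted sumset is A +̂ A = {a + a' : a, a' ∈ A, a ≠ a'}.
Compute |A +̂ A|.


Restricted sumset: A +̂ A = {a + a' : a ∈ A, a' ∈ A, a ≠ a'}.
Equivalently, take A + A and drop any sum 2a that is achievable ONLY as a + a for a ∈ A (i.e. sums representable only with equal summands).
Enumerate pairs (a, a') with a < a' (symmetric, so each unordered pair gives one sum; this covers all a ≠ a'):
  -4 + -2 = -6
  -4 + 1 = -3
  -4 + 4 = 0
  -2 + 1 = -1
  -2 + 4 = 2
  1 + 4 = 5
Collected distinct sums: {-6, -3, -1, 0, 2, 5}
|A +̂ A| = 6
(Reference bound: |A +̂ A| ≥ 2|A| - 3 for |A| ≥ 2, with |A| = 4 giving ≥ 5.)

|A +̂ A| = 6


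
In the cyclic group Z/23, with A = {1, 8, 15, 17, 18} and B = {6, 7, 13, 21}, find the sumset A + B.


Work in Z/23Z: reduce every sum a + b modulo 23.
Enumerate all 20 pairs:
a = 1: 1+6=7, 1+7=8, 1+13=14, 1+21=22
a = 8: 8+6=14, 8+7=15, 8+13=21, 8+21=6
a = 15: 15+6=21, 15+7=22, 15+13=5, 15+21=13
a = 17: 17+6=0, 17+7=1, 17+13=7, 17+21=15
a = 18: 18+6=1, 18+7=2, 18+13=8, 18+21=16
Distinct residues collected: {0, 1, 2, 5, 6, 7, 8, 13, 14, 15, 16, 21, 22}
|A + B| = 13 (out of 23 total residues).

A + B = {0, 1, 2, 5, 6, 7, 8, 13, 14, 15, 16, 21, 22}


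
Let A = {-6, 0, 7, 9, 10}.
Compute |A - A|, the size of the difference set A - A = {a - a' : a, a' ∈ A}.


A - A = {a - a' : a, a' ∈ A}; |A| = 5.
Bounds: 2|A|-1 ≤ |A - A| ≤ |A|² - |A| + 1, i.e. 9 ≤ |A - A| ≤ 21.
Note: 0 ∈ A - A always (from a - a). The set is symmetric: if d ∈ A - A then -d ∈ A - A.
Enumerate nonzero differences d = a - a' with a > a' (then include -d):
Positive differences: {1, 2, 3, 6, 7, 9, 10, 13, 15, 16}
Full difference set: {0} ∪ (positive diffs) ∪ (negative diffs).
|A - A| = 1 + 2·10 = 21 (matches direct enumeration: 21).

|A - A| = 21


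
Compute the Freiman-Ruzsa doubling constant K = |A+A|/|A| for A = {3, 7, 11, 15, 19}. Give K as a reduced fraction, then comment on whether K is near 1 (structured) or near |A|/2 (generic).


|A| = 5.
Compute A + A by enumerating all 25 pairs.
A + A = {6, 10, 14, 18, 22, 26, 30, 34, 38}, so |A + A| = 9.
K = |A + A| / |A| = 9/5 (already in lowest terms) ≈ 1.8000.
Reference: AP of size 5 gives K = 9/5 ≈ 1.8000; a fully generic set of size 5 gives K ≈ 3.0000.

|A| = 5, |A + A| = 9, K = 9/5.


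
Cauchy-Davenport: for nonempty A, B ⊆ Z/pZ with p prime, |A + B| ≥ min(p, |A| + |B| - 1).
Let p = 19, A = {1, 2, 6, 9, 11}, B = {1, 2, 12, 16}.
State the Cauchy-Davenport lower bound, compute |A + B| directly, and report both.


Cauchy-Davenport: |A + B| ≥ min(p, |A| + |B| - 1) for A, B nonempty in Z/pZ.
|A| = 5, |B| = 4, p = 19.
CD lower bound = min(19, 5 + 4 - 1) = min(19, 8) = 8.
Compute A + B mod 19 directly:
a = 1: 1+1=2, 1+2=3, 1+12=13, 1+16=17
a = 2: 2+1=3, 2+2=4, 2+12=14, 2+16=18
a = 6: 6+1=7, 6+2=8, 6+12=18, 6+16=3
a = 9: 9+1=10, 9+2=11, 9+12=2, 9+16=6
a = 11: 11+1=12, 11+2=13, 11+12=4, 11+16=8
A + B = {2, 3, 4, 6, 7, 8, 10, 11, 12, 13, 14, 17, 18}, so |A + B| = 13.
Verify: 13 ≥ 8? Yes ✓.

CD lower bound = 8, actual |A + B| = 13.


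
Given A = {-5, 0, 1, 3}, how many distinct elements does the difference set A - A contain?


A - A = {a - a' : a, a' ∈ A}; |A| = 4.
Bounds: 2|A|-1 ≤ |A - A| ≤ |A|² - |A| + 1, i.e. 7 ≤ |A - A| ≤ 13.
Note: 0 ∈ A - A always (from a - a). The set is symmetric: if d ∈ A - A then -d ∈ A - A.
Enumerate nonzero differences d = a - a' with a > a' (then include -d):
Positive differences: {1, 2, 3, 5, 6, 8}
Full difference set: {0} ∪ (positive diffs) ∪ (negative diffs).
|A - A| = 1 + 2·6 = 13 (matches direct enumeration: 13).

|A - A| = 13


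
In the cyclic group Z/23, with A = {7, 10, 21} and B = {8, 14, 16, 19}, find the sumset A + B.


Work in Z/23Z: reduce every sum a + b modulo 23.
Enumerate all 12 pairs:
a = 7: 7+8=15, 7+14=21, 7+16=0, 7+19=3
a = 10: 10+8=18, 10+14=1, 10+16=3, 10+19=6
a = 21: 21+8=6, 21+14=12, 21+16=14, 21+19=17
Distinct residues collected: {0, 1, 3, 6, 12, 14, 15, 17, 18, 21}
|A + B| = 10 (out of 23 total residues).

A + B = {0, 1, 3, 6, 12, 14, 15, 17, 18, 21}


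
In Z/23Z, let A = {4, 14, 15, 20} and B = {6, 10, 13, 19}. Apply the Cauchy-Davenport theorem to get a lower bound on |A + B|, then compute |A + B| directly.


Cauchy-Davenport: |A + B| ≥ min(p, |A| + |B| - 1) for A, B nonempty in Z/pZ.
|A| = 4, |B| = 4, p = 23.
CD lower bound = min(23, 4 + 4 - 1) = min(23, 7) = 7.
Compute A + B mod 23 directly:
a = 4: 4+6=10, 4+10=14, 4+13=17, 4+19=0
a = 14: 14+6=20, 14+10=1, 14+13=4, 14+19=10
a = 15: 15+6=21, 15+10=2, 15+13=5, 15+19=11
a = 20: 20+6=3, 20+10=7, 20+13=10, 20+19=16
A + B = {0, 1, 2, 3, 4, 5, 7, 10, 11, 14, 16, 17, 20, 21}, so |A + B| = 14.
Verify: 14 ≥ 7? Yes ✓.

CD lower bound = 7, actual |A + B| = 14.


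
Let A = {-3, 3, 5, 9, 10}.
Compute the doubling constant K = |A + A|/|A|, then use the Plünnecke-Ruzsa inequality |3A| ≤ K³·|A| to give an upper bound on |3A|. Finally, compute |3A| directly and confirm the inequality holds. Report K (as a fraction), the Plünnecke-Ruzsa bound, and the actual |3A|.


|A| = 5.
Step 1: Compute A + A by enumerating all 25 pairs.
A + A = {-6, 0, 2, 6, 7, 8, 10, 12, 13, 14, 15, 18, 19, 20}, so |A + A| = 14.
Step 2: Doubling constant K = |A + A|/|A| = 14/5 = 14/5 ≈ 2.8000.
Step 3: Plünnecke-Ruzsa gives |3A| ≤ K³·|A| = (2.8000)³ · 5 ≈ 109.7600.
Step 4: Compute 3A = A + A + A directly by enumerating all triples (a,b,c) ∈ A³; |3A| = 27.
Step 5: Check 27 ≤ 109.7600? Yes ✓.

K = 14/5, Plünnecke-Ruzsa bound K³|A| ≈ 109.7600, |3A| = 27, inequality holds.


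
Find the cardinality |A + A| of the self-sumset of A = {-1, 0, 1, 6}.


A + A = {a + a' : a, a' ∈ A}; |A| = 4.
General bounds: 2|A| - 1 ≤ |A + A| ≤ |A|(|A|+1)/2, i.e. 7 ≤ |A + A| ≤ 10.
Lower bound 2|A|-1 is attained iff A is an arithmetic progression.
Enumerate sums a + a' for a ≤ a' (symmetric, so this suffices):
a = -1: -1+-1=-2, -1+0=-1, -1+1=0, -1+6=5
a = 0: 0+0=0, 0+1=1, 0+6=6
a = 1: 1+1=2, 1+6=7
a = 6: 6+6=12
Distinct sums: {-2, -1, 0, 1, 2, 5, 6, 7, 12}
|A + A| = 9

|A + A| = 9


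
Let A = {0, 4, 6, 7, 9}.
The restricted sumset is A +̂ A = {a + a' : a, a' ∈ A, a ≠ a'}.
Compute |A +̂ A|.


Restricted sumset: A +̂ A = {a + a' : a ∈ A, a' ∈ A, a ≠ a'}.
Equivalently, take A + A and drop any sum 2a that is achievable ONLY as a + a for a ∈ A (i.e. sums representable only with equal summands).
Enumerate pairs (a, a') with a < a' (symmetric, so each unordered pair gives one sum; this covers all a ≠ a'):
  0 + 4 = 4
  0 + 6 = 6
  0 + 7 = 7
  0 + 9 = 9
  4 + 6 = 10
  4 + 7 = 11
  4 + 9 = 13
  6 + 7 = 13
  6 + 9 = 15
  7 + 9 = 16
Collected distinct sums: {4, 6, 7, 9, 10, 11, 13, 15, 16}
|A +̂ A| = 9
(Reference bound: |A +̂ A| ≥ 2|A| - 3 for |A| ≥ 2, with |A| = 5 giving ≥ 7.)

|A +̂ A| = 9


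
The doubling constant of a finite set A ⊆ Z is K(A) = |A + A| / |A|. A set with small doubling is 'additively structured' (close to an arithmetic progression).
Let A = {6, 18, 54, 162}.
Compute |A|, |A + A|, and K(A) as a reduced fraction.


|A| = 4.
Compute A + A by enumerating all 16 pairs.
A + A = {12, 24, 36, 60, 72, 108, 168, 180, 216, 324}, so |A + A| = 10.
K = |A + A| / |A| = 10/4 = 5/2 ≈ 2.5000.
Reference: AP of size 4 gives K = 7/4 ≈ 1.7500; a fully generic set of size 4 gives K ≈ 2.5000.

|A| = 4, |A + A| = 10, K = 10/4 = 5/2.


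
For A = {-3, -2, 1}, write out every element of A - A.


A - A = {a - a' : a, a' ∈ A}.
Compute a - a' for each ordered pair (a, a'):
a = -3: -3--3=0, -3--2=-1, -3-1=-4
a = -2: -2--3=1, -2--2=0, -2-1=-3
a = 1: 1--3=4, 1--2=3, 1-1=0
Collecting distinct values (and noting 0 appears from a-a):
A - A = {-4, -3, -1, 0, 1, 3, 4}
|A - A| = 7

A - A = {-4, -3, -1, 0, 1, 3, 4}


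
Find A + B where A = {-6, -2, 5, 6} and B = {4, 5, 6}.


A + B = {a + b : a ∈ A, b ∈ B}.
Enumerate all |A|·|B| = 4·3 = 12 pairs (a, b) and collect distinct sums.
a = -6: -6+4=-2, -6+5=-1, -6+6=0
a = -2: -2+4=2, -2+5=3, -2+6=4
a = 5: 5+4=9, 5+5=10, 5+6=11
a = 6: 6+4=10, 6+5=11, 6+6=12
Collecting distinct sums: A + B = {-2, -1, 0, 2, 3, 4, 9, 10, 11, 12}
|A + B| = 10

A + B = {-2, -1, 0, 2, 3, 4, 9, 10, 11, 12}


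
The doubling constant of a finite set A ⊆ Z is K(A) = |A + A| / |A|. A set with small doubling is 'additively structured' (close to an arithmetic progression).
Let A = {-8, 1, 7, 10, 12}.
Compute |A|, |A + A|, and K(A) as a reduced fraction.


|A| = 5.
Compute A + A by enumerating all 25 pairs.
A + A = {-16, -7, -1, 2, 4, 8, 11, 13, 14, 17, 19, 20, 22, 24}, so |A + A| = 14.
K = |A + A| / |A| = 14/5 (already in lowest terms) ≈ 2.8000.
Reference: AP of size 5 gives K = 9/5 ≈ 1.8000; a fully generic set of size 5 gives K ≈ 3.0000.

|A| = 5, |A + A| = 14, K = 14/5.


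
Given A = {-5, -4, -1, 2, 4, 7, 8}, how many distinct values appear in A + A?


A + A = {a + a' : a, a' ∈ A}; |A| = 7.
General bounds: 2|A| - 1 ≤ |A + A| ≤ |A|(|A|+1)/2, i.e. 13 ≤ |A + A| ≤ 28.
Lower bound 2|A|-1 is attained iff A is an arithmetic progression.
Enumerate sums a + a' for a ≤ a' (symmetric, so this suffices):
a = -5: -5+-5=-10, -5+-4=-9, -5+-1=-6, -5+2=-3, -5+4=-1, -5+7=2, -5+8=3
a = -4: -4+-4=-8, -4+-1=-5, -4+2=-2, -4+4=0, -4+7=3, -4+8=4
a = -1: -1+-1=-2, -1+2=1, -1+4=3, -1+7=6, -1+8=7
a = 2: 2+2=4, 2+4=6, 2+7=9, 2+8=10
a = 4: 4+4=8, 4+7=11, 4+8=12
a = 7: 7+7=14, 7+8=15
a = 8: 8+8=16
Distinct sums: {-10, -9, -8, -6, -5, -3, -2, -1, 0, 1, 2, 3, 4, 6, 7, 8, 9, 10, 11, 12, 14, 15, 16}
|A + A| = 23

|A + A| = 23


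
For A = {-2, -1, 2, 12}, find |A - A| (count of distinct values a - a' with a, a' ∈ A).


A - A = {a - a' : a, a' ∈ A}; |A| = 4.
Bounds: 2|A|-1 ≤ |A - A| ≤ |A|² - |A| + 1, i.e. 7 ≤ |A - A| ≤ 13.
Note: 0 ∈ A - A always (from a - a). The set is symmetric: if d ∈ A - A then -d ∈ A - A.
Enumerate nonzero differences d = a - a' with a > a' (then include -d):
Positive differences: {1, 3, 4, 10, 13, 14}
Full difference set: {0} ∪ (positive diffs) ∪ (negative diffs).
|A - A| = 1 + 2·6 = 13 (matches direct enumeration: 13).

|A - A| = 13


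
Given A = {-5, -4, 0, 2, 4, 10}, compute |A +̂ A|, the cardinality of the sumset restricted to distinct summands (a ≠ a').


Restricted sumset: A +̂ A = {a + a' : a ∈ A, a' ∈ A, a ≠ a'}.
Equivalently, take A + A and drop any sum 2a that is achievable ONLY as a + a for a ∈ A (i.e. sums representable only with equal summands).
Enumerate pairs (a, a') with a < a' (symmetric, so each unordered pair gives one sum; this covers all a ≠ a'):
  -5 + -4 = -9
  -5 + 0 = -5
  -5 + 2 = -3
  -5 + 4 = -1
  -5 + 10 = 5
  -4 + 0 = -4
  -4 + 2 = -2
  -4 + 4 = 0
  -4 + 10 = 6
  0 + 2 = 2
  0 + 4 = 4
  0 + 10 = 10
  2 + 4 = 6
  2 + 10 = 12
  4 + 10 = 14
Collected distinct sums: {-9, -5, -4, -3, -2, -1, 0, 2, 4, 5, 6, 10, 12, 14}
|A +̂ A| = 14
(Reference bound: |A +̂ A| ≥ 2|A| - 3 for |A| ≥ 2, with |A| = 6 giving ≥ 9.)

|A +̂ A| = 14
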